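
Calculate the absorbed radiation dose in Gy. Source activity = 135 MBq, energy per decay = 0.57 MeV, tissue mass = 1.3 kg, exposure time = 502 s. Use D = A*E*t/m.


A = 135 MBq = 1.3500e+08 Bq
E = 0.57 MeV = 9.1314e-14 J
D = A*E*t/m = 1.3500e+08*9.1314e-14*502/1.3
D = 0.00476 Gy


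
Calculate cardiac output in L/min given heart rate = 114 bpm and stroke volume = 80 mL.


CO = HR * SV
CO = 114 * 80 / 1000
CO = 9.12 L/min


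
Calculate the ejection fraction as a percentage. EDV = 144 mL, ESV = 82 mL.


SV = EDV - ESV = 144 - 82 = 62 mL
EF = SV/EDV * 100 = 62/144 * 100
EF = 43.06%


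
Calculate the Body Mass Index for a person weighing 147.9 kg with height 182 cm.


BMI = weight / height^2
height = 182 cm = 1.82 m
BMI = 147.9 / 1.82^2
BMI = 44.65 kg/m^2


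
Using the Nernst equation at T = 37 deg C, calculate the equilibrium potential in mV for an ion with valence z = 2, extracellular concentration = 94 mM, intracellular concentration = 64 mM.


E = (RT/(zF)) * ln(C_out/C_in)
T = 37 + 273.15 = 310.15 K
E = (8.314 * 310.15 / (2 * 96485)) * ln(94/64)
E = 5.137 mV


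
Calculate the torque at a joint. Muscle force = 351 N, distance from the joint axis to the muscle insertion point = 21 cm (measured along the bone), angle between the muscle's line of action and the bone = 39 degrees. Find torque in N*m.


Torque = F * d * sin(theta)   (moment arm = d*sin(theta))
d = 21 cm = 0.21 m
Torque = 351 * 0.21 * sin(39)
Torque = 46.39 N*m


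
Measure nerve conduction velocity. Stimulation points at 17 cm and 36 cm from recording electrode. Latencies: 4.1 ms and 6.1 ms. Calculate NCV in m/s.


Distance = (36 - 17) / 100 = 0.19 m
dt = (6.1 - 4.1) / 1000 = 0.002 s
NCV = dist / dt = 95 m/s


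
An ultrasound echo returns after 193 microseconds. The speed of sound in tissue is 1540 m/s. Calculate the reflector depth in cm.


depth = c * t / 2
t = 193 us = 1.9300e-04 s
depth = 1540 * 1.9300e-04 / 2
depth = 0.14861 m = 14.861 cm


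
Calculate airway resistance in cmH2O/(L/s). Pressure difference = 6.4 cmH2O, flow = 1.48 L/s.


R = dP / flow
R = 6.4 / 1.48
R = 4.324 cmH2O/(L/s)


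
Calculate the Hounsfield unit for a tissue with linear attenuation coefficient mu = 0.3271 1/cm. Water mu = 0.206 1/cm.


HU = ((mu_tissue - mu_water) / mu_water) * 1000
HU = ((0.3271 - 0.206) / 0.206) * 1000
HU = 587.9


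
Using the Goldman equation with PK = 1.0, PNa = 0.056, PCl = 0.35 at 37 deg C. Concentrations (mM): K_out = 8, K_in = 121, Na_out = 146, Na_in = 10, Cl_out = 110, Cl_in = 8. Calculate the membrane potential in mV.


Vm = (RT/F)*ln((PK*Ko + PNa*Nao + PCl*Cli)/(PK*Ki + PNa*Nai + PCl*Clo))
Numer = 18.976, Denom = 160.06
Vm = -56.99 mV


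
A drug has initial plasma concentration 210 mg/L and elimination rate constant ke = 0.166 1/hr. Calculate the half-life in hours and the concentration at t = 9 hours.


t_half = ln(2) / ke = 0.693147 / 0.166 = 4.176 hr
C(t) = C0 * exp(-ke*t) = 210 * exp(-0.166*9)
C(9) = 47.14 mg/L


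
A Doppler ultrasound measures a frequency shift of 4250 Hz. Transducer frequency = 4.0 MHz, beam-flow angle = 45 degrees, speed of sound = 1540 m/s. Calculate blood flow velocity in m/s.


v = fd * c / (2 * f0 * cos(theta))
v = 4250 * 1540 / (2 * 4.0000e+06 * cos(45))
v = 1.157 m/s


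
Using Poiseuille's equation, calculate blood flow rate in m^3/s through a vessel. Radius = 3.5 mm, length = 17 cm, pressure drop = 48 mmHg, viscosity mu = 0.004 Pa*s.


Q = pi*r^4*dP / (8*mu*L)
r = 0.0035 m, L = 0.17 m
dP = 48 mmHg = 6399.456 Pa
Q = 5.5458e-04 m^3/s


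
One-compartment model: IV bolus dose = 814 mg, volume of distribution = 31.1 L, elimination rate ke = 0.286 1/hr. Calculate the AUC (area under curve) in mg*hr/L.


C0 = Dose/Vd = 814/31.1 = 26.1736 mg/L
AUC = C0/ke = 26.1736/0.286
AUC = 91.52 mg*hr/L


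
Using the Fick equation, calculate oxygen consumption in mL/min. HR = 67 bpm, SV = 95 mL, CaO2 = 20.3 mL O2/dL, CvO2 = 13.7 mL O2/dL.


CO = HR*SV = 67*95/1000 = 6.365 L/min
a-v O2 diff = 20.3 - 13.7 = 6.6 mL/dL
VO2 = CO * (CaO2-CvO2) * 10 dL/L
VO2 = 6.365 * 6.6 * 10
VO2 = 420.1 mL/min


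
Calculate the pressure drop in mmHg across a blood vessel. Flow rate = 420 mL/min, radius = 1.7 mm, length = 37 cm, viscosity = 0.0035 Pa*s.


dP = 8*mu*L*Q / (pi*r^4)
Q = 420 mL/min = 7e-06 m^3/s
dP = 2763.84 Pa = 2763.84 / 133.322 mmHg = 20.73 mmHg


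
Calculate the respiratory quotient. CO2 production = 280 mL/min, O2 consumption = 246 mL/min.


RQ = VCO2 / VO2
RQ = 280 / 246
RQ = 1.138


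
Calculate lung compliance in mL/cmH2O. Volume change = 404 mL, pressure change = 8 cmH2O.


C = dV / dP
C = 404 / 8
C = 50.5 mL/cmH2O


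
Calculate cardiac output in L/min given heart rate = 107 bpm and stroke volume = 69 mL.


CO = HR * SV
CO = 107 * 69 / 1000
CO = 7.383 L/min


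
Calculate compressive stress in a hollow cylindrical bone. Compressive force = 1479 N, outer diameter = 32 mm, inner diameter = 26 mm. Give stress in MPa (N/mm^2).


A = pi*(r_o^2 - r_i^2)
r_o = 16 mm, r_i = 13 mm
A = 273.319 mm^2
sigma = F/A = 1479 / 273.319
sigma = 5.411 MPa


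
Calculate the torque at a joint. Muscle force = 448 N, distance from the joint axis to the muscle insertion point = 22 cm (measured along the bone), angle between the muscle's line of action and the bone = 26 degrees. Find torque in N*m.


Torque = F * d * sin(theta)   (moment arm = d*sin(theta))
d = 22 cm = 0.22 m
Torque = 448 * 0.22 * sin(26)
Torque = 43.21 N*m


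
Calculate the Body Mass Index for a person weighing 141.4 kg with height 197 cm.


BMI = weight / height^2
height = 197 cm = 1.97 m
BMI = 141.4 / 1.97^2
BMI = 36.43 kg/m^2


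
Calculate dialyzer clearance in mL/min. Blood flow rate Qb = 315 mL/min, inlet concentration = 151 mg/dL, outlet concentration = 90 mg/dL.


K = Qb * (Cb_in - Cb_out) / Cb_in
K = 315 * (151 - 90) / 151
K = 127.3 mL/min


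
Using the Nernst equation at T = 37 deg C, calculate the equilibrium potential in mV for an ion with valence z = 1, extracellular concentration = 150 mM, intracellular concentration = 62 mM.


E = (RT/(zF)) * ln(C_out/C_in)
T = 37 + 273.15 = 310.15 K
E = (8.314 * 310.15 / (1 * 96485)) * ln(150/62)
E = 23.61 mV


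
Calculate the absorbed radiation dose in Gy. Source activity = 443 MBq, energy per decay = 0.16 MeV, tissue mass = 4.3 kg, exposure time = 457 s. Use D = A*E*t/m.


A = 443 MBq = 4.4300e+08 Bq
E = 0.16 MeV = 2.5632e-14 J
D = A*E*t/m = 4.4300e+08*2.5632e-14*457/4.3
D = 0.001207 Gy


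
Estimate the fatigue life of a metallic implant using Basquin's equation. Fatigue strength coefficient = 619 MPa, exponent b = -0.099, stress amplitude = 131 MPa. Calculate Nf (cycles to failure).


sigma_a = sigma_f' * (2Nf)^b
2Nf = (sigma_a/sigma_f')^(1/b)
2Nf = (131/619)^(1/-0.099)
2Nf = 6491076.1
Nf = 3.2455e+06


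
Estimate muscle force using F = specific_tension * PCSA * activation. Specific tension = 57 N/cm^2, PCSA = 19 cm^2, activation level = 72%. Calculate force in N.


F = sigma * PCSA * activation
F = 57 * 19 * 0.72
F = 779.8 N


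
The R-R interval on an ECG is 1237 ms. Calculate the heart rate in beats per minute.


HR = 60 / RR_interval(s)
RR = 1237 ms = 1.237 s
HR = 60 / 1.237 = 48.5 bpm


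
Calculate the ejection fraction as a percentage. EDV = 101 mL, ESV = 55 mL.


SV = EDV - ESV = 101 - 55 = 46 mL
EF = SV/EDV * 100 = 46/101 * 100
EF = 45.54%


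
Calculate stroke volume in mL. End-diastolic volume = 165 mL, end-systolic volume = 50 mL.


SV = EDV - ESV
SV = 165 - 50
SV = 115 mL


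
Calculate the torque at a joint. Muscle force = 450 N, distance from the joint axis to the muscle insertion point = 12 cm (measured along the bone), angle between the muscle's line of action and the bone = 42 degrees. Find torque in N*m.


Torque = F * d * sin(theta)   (moment arm = d*sin(theta))
d = 12 cm = 0.12 m
Torque = 450 * 0.12 * sin(42)
Torque = 36.13 N*m


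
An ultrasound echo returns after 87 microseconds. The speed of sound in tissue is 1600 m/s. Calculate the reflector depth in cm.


depth = c * t / 2
t = 87 us = 8.7000e-05 s
depth = 1600 * 8.7000e-05 / 2
depth = 0.0696 m = 6.96 cm


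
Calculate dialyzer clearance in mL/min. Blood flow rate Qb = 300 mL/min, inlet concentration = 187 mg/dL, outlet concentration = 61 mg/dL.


K = Qb * (Cb_in - Cb_out) / Cb_in
K = 300 * (187 - 61) / 187
K = 202.1 mL/min


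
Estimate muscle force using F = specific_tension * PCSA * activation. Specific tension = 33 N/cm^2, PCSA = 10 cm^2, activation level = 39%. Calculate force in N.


F = sigma * PCSA * activation
F = 33 * 10 * 0.39
F = 128.7 N


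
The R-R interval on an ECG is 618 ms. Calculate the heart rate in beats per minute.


HR = 60 / RR_interval(s)
RR = 618 ms = 0.618 s
HR = 60 / 0.618 = 97.09 bpm


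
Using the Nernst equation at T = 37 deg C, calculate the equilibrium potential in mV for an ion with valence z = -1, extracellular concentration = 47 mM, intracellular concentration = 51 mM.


E = (RT/(zF)) * ln(C_out/C_in)
T = 37 + 273.15 = 310.15 K
E = (8.314 * 310.15 / (-1 * 96485)) * ln(47/51)
E = 2.183 mV


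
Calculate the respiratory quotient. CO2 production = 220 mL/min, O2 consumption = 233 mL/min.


RQ = VCO2 / VO2
RQ = 220 / 233
RQ = 0.9442


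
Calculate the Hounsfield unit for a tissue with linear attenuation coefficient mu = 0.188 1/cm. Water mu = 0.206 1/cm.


HU = ((mu_tissue - mu_water) / mu_water) * 1000
HU = ((0.188 - 0.206) / 0.206) * 1000
HU = -87.38


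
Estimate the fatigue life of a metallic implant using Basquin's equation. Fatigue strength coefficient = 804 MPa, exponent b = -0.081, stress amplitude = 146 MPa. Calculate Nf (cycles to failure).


sigma_a = sigma_f' * (2Nf)^b
2Nf = (sigma_a/sigma_f')^(1/b)
2Nf = (146/804)^(1/-0.081)
2Nf = 1.4026619e+09
Nf = 7.0133e+08


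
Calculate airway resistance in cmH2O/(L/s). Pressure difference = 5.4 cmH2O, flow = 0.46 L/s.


R = dP / flow
R = 5.4 / 0.46
R = 11.74 cmH2O/(L/s)


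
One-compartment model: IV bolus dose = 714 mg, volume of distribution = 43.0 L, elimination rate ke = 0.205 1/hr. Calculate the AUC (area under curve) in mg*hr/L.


C0 = Dose/Vd = 714/43.0 = 16.6047 mg/L
AUC = C0/ke = 16.6047/0.205
AUC = 81 mg*hr/L


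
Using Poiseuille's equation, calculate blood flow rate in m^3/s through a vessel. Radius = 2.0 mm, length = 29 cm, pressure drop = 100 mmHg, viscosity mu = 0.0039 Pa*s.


Q = pi*r^4*dP / (8*mu*L)
r = 0.002 m, L = 0.29 m
dP = 100 mmHg = 13332.2 Pa
Q = 7.4066e-05 m^3/s


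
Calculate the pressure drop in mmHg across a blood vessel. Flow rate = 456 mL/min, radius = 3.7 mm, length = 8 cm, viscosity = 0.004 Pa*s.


dP = 8*mu*L*Q / (pi*r^4)
Q = 456 mL/min = 7.6e-06 m^3/s
dP = 33.0443 Pa = 33.0443 / 133.322 mmHg = 0.2479 mmHg


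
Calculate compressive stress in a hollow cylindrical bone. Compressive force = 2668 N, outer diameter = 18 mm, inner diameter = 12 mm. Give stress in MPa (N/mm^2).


A = pi*(r_o^2 - r_i^2)
r_o = 9 mm, r_i = 6 mm
A = 141.372 mm^2
sigma = F/A = 2668 / 141.372
sigma = 18.87 MPa


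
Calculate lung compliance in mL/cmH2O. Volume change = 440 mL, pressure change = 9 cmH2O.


C = dV / dP
C = 440 / 9
C = 48.89 mL/cmH2O


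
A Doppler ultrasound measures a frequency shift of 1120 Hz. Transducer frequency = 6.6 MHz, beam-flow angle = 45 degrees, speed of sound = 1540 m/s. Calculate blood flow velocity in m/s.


v = fd * c / (2 * f0 * cos(theta))
v = 1120 * 1540 / (2 * 6.6000e+06 * cos(45))
v = 0.1848 m/s


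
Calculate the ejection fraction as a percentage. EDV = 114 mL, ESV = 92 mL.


SV = EDV - ESV = 114 - 92 = 22 mL
EF = SV/EDV * 100 = 22/114 * 100
EF = 19.3%


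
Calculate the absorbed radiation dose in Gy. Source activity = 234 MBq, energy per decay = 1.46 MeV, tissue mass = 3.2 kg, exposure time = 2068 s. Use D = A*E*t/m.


A = 234 MBq = 2.3400e+08 Bq
E = 1.46 MeV = 2.33892e-13 J
D = A*E*t/m = 2.3400e+08*2.33892e-13*2068/3.2
D = 0.03537 Gy


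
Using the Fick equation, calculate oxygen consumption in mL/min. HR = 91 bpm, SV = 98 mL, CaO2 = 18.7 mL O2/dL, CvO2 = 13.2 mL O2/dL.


CO = HR*SV = 91*98/1000 = 8.918 L/min
a-v O2 diff = 18.7 - 13.2 = 5.5 mL/dL
VO2 = CO * (CaO2-CvO2) * 10 dL/L
VO2 = 8.918 * 5.5 * 10
VO2 = 490.5 mL/min


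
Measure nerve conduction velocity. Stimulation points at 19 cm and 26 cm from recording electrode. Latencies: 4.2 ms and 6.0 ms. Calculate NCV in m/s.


Distance = (26 - 19) / 100 = 0.07 m
dt = (6.0 - 4.2) / 1000 = 0.0018 s
NCV = dist / dt = 38.89 m/s


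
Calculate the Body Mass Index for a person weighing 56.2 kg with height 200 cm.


BMI = weight / height^2
height = 200 cm = 2 m
BMI = 56.2 / 2^2
BMI = 14.05 kg/m^2


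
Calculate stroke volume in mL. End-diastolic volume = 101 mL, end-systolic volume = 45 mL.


SV = EDV - ESV
SV = 101 - 45
SV = 56 mL


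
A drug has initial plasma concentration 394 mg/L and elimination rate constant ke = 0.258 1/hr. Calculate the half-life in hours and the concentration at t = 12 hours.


t_half = ln(2) / ke = 0.693147 / 0.258 = 2.687 hr
C(t) = C0 * exp(-ke*t) = 394 * exp(-0.258*12)
C(12) = 17.82 mg/L


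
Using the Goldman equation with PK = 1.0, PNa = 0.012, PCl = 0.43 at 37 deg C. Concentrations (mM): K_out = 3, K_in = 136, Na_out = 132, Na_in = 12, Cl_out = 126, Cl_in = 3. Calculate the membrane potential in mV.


Vm = (RT/F)*ln((PK*Ko + PNa*Nao + PCl*Cli)/(PK*Ki + PNa*Nai + PCl*Clo))
Numer = 5.874, Denom = 190.324
Vm = -92.96 mV


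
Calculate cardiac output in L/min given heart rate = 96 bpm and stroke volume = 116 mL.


CO = HR * SV
CO = 96 * 116 / 1000
CO = 11.14 L/min


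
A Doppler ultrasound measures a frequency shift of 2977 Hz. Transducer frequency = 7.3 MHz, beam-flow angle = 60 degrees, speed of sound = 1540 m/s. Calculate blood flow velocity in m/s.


v = fd * c / (2 * f0 * cos(theta))
v = 2977 * 1540 / (2 * 7.3000e+06 * cos(60))
v = 0.628 m/s


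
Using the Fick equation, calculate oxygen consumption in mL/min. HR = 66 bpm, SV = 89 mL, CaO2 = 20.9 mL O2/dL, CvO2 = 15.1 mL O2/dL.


CO = HR*SV = 66*89/1000 = 5.874 L/min
a-v O2 diff = 20.9 - 15.1 = 5.8 mL/dL
VO2 = CO * (CaO2-CvO2) * 10 dL/L
VO2 = 5.874 * 5.8 * 10
VO2 = 340.7 mL/min


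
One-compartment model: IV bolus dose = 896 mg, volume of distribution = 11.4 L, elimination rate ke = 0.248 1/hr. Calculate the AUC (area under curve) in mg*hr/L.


C0 = Dose/Vd = 896/11.4 = 78.5965 mg/L
AUC = C0/ke = 78.5965/0.248
AUC = 316.9 mg*hr/L


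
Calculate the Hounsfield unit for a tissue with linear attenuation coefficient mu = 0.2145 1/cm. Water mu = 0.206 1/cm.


HU = ((mu_tissue - mu_water) / mu_water) * 1000
HU = ((0.2145 - 0.206) / 0.206) * 1000
HU = 41.26


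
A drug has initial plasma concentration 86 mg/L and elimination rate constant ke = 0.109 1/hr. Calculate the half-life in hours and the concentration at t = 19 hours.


t_half = ln(2) / ke = 0.693147 / 0.109 = 6.359 hr
C(t) = C0 * exp(-ke*t) = 86 * exp(-0.109*19)
C(19) = 10.84 mg/L


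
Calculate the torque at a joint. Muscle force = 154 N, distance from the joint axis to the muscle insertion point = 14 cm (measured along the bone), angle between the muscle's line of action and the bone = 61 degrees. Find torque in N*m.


Torque = F * d * sin(theta)   (moment arm = d*sin(theta))
d = 14 cm = 0.14 m
Torque = 154 * 0.14 * sin(61)
Torque = 18.86 N*m


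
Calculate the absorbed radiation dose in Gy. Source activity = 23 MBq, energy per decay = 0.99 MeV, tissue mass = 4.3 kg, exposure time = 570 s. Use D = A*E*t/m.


A = 23 MBq = 2.3000e+07 Bq
E = 0.99 MeV = 1.58598e-13 J
D = A*E*t/m = 2.3000e+07*1.58598e-13*570/4.3
D = 4.8354e-04 Gy


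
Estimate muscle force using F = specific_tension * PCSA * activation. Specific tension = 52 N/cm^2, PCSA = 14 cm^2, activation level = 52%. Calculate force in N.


F = sigma * PCSA * activation
F = 52 * 14 * 0.52
F = 378.6 N


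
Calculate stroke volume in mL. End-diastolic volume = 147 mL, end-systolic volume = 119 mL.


SV = EDV - ESV
SV = 147 - 119
SV = 28 mL


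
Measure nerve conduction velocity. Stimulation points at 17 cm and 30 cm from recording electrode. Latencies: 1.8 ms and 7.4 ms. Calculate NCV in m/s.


Distance = (30 - 17) / 100 = 0.13 m
dt = (7.4 - 1.8) / 1000 = 0.0056 s
NCV = dist / dt = 23.21 m/s


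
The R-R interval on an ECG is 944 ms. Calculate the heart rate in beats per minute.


HR = 60 / RR_interval(s)
RR = 944 ms = 0.944 s
HR = 60 / 0.944 = 63.56 bpm


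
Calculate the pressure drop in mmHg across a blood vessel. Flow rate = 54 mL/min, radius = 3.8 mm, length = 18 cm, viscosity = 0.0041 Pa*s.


dP = 8*mu*L*Q / (pi*r^4)
Q = 54 mL/min = 9e-07 m^3/s
dP = 8.11156 Pa = 8.11156 / 133.322 mmHg = 0.06084 mmHg


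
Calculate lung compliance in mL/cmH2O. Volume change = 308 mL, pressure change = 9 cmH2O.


C = dV / dP
C = 308 / 9
C = 34.22 mL/cmH2O


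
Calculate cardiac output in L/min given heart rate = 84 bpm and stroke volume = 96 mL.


CO = HR * SV
CO = 84 * 96 / 1000
CO = 8.064 L/min


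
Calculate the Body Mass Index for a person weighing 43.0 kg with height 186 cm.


BMI = weight / height^2
height = 186 cm = 1.86 m
BMI = 43.0 / 1.86^2
BMI = 12.43 kg/m^2


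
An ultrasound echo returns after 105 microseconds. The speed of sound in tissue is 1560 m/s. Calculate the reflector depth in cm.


depth = c * t / 2
t = 105 us = 1.0500e-04 s
depth = 1560 * 1.0500e-04 / 2
depth = 0.0819 m = 8.19 cm


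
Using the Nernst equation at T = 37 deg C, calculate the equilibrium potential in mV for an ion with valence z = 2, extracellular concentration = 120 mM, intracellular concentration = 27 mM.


E = (RT/(zF)) * ln(C_out/C_in)
T = 37 + 273.15 = 310.15 K
E = (8.314 * 310.15 / (2 * 96485)) * ln(120/27)
E = 19.93 mV


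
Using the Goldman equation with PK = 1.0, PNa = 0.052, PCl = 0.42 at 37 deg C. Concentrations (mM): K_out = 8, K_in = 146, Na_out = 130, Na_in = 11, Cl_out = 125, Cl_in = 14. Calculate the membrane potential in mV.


Vm = (RT/F)*ln((PK*Ko + PNa*Nao + PCl*Cli)/(PK*Ki + PNa*Nai + PCl*Clo))
Numer = 20.64, Denom = 199.072
Vm = -60.57 mV


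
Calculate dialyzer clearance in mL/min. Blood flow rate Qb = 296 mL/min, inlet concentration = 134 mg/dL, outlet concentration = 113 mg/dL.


K = Qb * (Cb_in - Cb_out) / Cb_in
K = 296 * (134 - 113) / 134
K = 46.39 mL/min


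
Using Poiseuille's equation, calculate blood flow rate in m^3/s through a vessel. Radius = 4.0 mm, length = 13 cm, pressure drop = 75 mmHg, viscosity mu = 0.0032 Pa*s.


Q = pi*r^4*dP / (8*mu*L)
r = 0.004 m, L = 0.13 m
dP = 75 mmHg = 9999.15 Pa
Q = 0.002416 m^3/s


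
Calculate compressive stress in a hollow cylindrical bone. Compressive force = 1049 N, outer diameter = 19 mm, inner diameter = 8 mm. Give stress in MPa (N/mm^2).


A = pi*(r_o^2 - r_i^2)
r_o = 9.5 mm, r_i = 4 mm
A = 233.263 mm^2
sigma = F/A = 1049 / 233.263
sigma = 4.497 MPa


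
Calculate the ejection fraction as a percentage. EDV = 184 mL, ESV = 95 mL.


SV = EDV - ESV = 184 - 95 = 89 mL
EF = SV/EDV * 100 = 89/184 * 100
EF = 48.37%


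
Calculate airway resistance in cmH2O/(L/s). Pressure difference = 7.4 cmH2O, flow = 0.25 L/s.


R = dP / flow
R = 7.4 / 0.25
R = 29.6 cmH2O/(L/s)


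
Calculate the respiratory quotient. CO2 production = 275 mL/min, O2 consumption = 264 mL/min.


RQ = VCO2 / VO2
RQ = 275 / 264
RQ = 1.042


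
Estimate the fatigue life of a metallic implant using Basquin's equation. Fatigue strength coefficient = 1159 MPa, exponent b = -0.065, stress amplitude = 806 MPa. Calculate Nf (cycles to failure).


sigma_a = sigma_f' * (2Nf)^b
2Nf = (sigma_a/sigma_f')^(1/b)
2Nf = (806/1159)^(1/-0.065)
2Nf = 267.2381
Nf = 133.6


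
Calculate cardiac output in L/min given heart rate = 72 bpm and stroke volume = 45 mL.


CO = HR * SV
CO = 72 * 45 / 1000
CO = 3.24 L/min


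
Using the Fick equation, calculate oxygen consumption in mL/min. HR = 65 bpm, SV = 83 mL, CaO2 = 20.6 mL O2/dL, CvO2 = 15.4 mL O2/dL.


CO = HR*SV = 65*83/1000 = 5.395 L/min
a-v O2 diff = 20.6 - 15.4 = 5.2 mL/dL
VO2 = CO * (CaO2-CvO2) * 10 dL/L
VO2 = 5.395 * 5.2 * 10
VO2 = 280.5 mL/min


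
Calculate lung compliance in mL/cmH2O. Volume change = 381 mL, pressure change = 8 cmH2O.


C = dV / dP
C = 381 / 8
C = 47.62 mL/cmH2O


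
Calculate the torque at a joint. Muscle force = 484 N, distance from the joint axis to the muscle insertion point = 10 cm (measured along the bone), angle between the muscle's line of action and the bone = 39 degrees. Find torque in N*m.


Torque = F * d * sin(theta)   (moment arm = d*sin(theta))
d = 10 cm = 0.1 m
Torque = 484 * 0.1 * sin(39)
Torque = 30.46 N*m


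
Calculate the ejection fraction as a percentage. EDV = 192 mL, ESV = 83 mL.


SV = EDV - ESV = 192 - 83 = 109 mL
EF = SV/EDV * 100 = 109/192 * 100
EF = 56.77%


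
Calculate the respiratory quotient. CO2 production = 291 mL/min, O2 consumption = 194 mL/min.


RQ = VCO2 / VO2
RQ = 291 / 194
RQ = 1.5


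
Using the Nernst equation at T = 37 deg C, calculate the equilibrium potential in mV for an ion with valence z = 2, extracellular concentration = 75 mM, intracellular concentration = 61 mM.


E = (RT/(zF)) * ln(C_out/C_in)
T = 37 + 273.15 = 310.15 K
E = (8.314 * 310.15 / (2 * 96485)) * ln(75/61)
E = 2.761 mV


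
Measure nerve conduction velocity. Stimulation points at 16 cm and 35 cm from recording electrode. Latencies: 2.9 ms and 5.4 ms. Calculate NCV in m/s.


Distance = (35 - 16) / 100 = 0.19 m
dt = (5.4 - 2.9) / 1000 = 0.0025 s
NCV = dist / dt = 76 m/s


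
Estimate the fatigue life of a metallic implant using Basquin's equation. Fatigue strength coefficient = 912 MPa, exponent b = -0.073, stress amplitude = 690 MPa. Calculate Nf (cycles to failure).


sigma_a = sigma_f' * (2Nf)^b
2Nf = (sigma_a/sigma_f')^(1/b)
2Nf = (690/912)^(1/-0.073)
2Nf = 45.659462
Nf = 22.83


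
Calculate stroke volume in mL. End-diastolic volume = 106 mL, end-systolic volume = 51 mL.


SV = EDV - ESV
SV = 106 - 51
SV = 55 mL


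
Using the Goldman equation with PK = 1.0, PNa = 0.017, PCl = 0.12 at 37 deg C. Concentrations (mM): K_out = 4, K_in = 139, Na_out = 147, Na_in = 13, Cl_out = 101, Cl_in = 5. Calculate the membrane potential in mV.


Vm = (RT/F)*ln((PK*Ko + PNa*Nao + PCl*Cli)/(PK*Ki + PNa*Nai + PCl*Clo))
Numer = 7.099, Denom = 151.341
Vm = -81.77 mV


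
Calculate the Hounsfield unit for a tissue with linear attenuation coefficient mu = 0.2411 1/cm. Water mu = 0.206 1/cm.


HU = ((mu_tissue - mu_water) / mu_water) * 1000
HU = ((0.2411 - 0.206) / 0.206) * 1000
HU = 170.4


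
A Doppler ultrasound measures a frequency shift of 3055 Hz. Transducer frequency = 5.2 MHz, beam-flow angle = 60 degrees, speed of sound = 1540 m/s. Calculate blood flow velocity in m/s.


v = fd * c / (2 * f0 * cos(theta))
v = 3055 * 1540 / (2 * 5.2000e+06 * cos(60))
v = 0.9047 m/s


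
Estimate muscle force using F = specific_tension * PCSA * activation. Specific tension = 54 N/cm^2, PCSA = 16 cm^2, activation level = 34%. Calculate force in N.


F = sigma * PCSA * activation
F = 54 * 16 * 0.34
F = 293.8 N


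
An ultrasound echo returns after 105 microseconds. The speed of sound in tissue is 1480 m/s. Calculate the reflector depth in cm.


depth = c * t / 2
t = 105 us = 1.0500e-04 s
depth = 1480 * 1.0500e-04 / 2
depth = 0.0777 m = 7.77 cm


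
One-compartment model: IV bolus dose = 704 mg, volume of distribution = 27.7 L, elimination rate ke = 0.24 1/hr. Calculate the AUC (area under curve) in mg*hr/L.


C0 = Dose/Vd = 704/27.7 = 25.4152 mg/L
AUC = C0/ke = 25.4152/0.24
AUC = 105.9 mg*hr/L


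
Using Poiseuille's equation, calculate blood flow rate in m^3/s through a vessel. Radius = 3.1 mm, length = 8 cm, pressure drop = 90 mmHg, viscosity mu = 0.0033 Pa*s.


Q = pi*r^4*dP / (8*mu*L)
r = 0.0031 m, L = 0.08 m
dP = 90 mmHg = 11998.98 Pa
Q = 0.001648 m^3/s


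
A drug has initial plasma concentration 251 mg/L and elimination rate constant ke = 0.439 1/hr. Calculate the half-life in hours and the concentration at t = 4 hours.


t_half = ln(2) / ke = 0.693147 / 0.439 = 1.579 hr
C(t) = C0 * exp(-ke*t) = 251 * exp(-0.439*4)
C(4) = 43.36 mg/L


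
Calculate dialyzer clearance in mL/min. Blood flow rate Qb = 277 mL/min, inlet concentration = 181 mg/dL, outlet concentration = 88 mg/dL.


K = Qb * (Cb_in - Cb_out) / Cb_in
K = 277 * (181 - 88) / 181
K = 142.3 mL/min


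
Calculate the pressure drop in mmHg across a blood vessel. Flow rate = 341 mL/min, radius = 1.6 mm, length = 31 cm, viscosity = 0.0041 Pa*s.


dP = 8*mu*L*Q / (pi*r^4)
Q = 341 mL/min = 5.68333e-06 m^3/s
dP = 2806.78 Pa = 2806.78 / 133.322 mmHg = 21.05 mmHg


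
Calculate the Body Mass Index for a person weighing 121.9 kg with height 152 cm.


BMI = weight / height^2
height = 152 cm = 1.52 m
BMI = 121.9 / 1.52^2
BMI = 52.76 kg/m^2


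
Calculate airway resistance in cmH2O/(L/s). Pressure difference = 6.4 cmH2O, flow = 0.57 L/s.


R = dP / flow
R = 6.4 / 0.57
R = 11.23 cmH2O/(L/s)


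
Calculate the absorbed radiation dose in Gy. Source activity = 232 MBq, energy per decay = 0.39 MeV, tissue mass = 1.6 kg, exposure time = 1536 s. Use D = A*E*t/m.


A = 232 MBq = 2.3200e+08 Bq
E = 0.39 MeV = 6.2478e-14 J
D = A*E*t/m = 2.3200e+08*6.2478e-14*1536/1.6
D = 0.01392 Gy


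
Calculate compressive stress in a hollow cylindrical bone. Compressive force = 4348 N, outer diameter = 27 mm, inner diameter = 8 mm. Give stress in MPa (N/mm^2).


A = pi*(r_o^2 - r_i^2)
r_o = 13.5 mm, r_i = 4 mm
A = 522.29 mm^2
sigma = F/A = 4348 / 522.29
sigma = 8.325 MPa


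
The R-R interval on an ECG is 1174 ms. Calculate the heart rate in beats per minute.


HR = 60 / RR_interval(s)
RR = 1174 ms = 1.174 s
HR = 60 / 1.174 = 51.11 bpm


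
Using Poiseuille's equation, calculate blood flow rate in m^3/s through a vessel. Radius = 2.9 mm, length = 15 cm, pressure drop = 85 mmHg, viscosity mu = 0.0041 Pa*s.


Q = pi*r^4*dP / (8*mu*L)
r = 0.0029 m, L = 0.15 m
dP = 85 mmHg = 11332.37 Pa
Q = 5.1180e-04 m^3/s


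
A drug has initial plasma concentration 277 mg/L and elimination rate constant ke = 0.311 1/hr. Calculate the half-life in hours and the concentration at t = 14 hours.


t_half = ln(2) / ke = 0.693147 / 0.311 = 2.229 hr
C(t) = C0 * exp(-ke*t) = 277 * exp(-0.311*14)
C(14) = 3.561 mg/L


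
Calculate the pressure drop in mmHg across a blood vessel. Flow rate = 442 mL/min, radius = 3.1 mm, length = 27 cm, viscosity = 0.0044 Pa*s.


dP = 8*mu*L*Q / (pi*r^4)
Q = 442 mL/min = 7.36667e-06 m^3/s
dP = 241.313 Pa = 241.313 / 133.322 mmHg = 1.81 mmHg


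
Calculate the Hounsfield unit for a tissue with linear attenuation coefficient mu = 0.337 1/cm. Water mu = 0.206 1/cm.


HU = ((mu_tissue - mu_water) / mu_water) * 1000
HU = ((0.337 - 0.206) / 0.206) * 1000
HU = 635.9


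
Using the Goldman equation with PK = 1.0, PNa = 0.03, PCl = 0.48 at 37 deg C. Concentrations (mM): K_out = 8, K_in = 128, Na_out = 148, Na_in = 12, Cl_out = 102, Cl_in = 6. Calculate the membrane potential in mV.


Vm = (RT/F)*ln((PK*Ko + PNa*Nao + PCl*Cli)/(PK*Ki + PNa*Nai + PCl*Clo))
Numer = 15.32, Denom = 177.32
Vm = -65.44 mV


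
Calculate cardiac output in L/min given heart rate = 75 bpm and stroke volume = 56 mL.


CO = HR * SV
CO = 75 * 56 / 1000
CO = 4.2 L/min


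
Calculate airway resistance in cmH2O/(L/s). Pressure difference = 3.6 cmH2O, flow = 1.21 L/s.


R = dP / flow
R = 3.6 / 1.21
R = 2.975 cmH2O/(L/s)


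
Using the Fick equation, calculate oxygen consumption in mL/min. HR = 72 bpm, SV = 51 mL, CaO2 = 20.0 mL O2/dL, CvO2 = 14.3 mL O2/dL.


CO = HR*SV = 72*51/1000 = 3.672 L/min
a-v O2 diff = 20.0 - 14.3 = 5.7 mL/dL
VO2 = CO * (CaO2-CvO2) * 10 dL/L
VO2 = 3.672 * 5.7 * 10
VO2 = 209.3 mL/min


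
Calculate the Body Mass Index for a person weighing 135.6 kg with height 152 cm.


BMI = weight / height^2
height = 152 cm = 1.52 m
BMI = 135.6 / 1.52^2
BMI = 58.69 kg/m^2


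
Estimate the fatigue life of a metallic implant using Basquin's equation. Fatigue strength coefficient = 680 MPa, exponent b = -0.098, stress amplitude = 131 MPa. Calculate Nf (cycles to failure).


sigma_a = sigma_f' * (2Nf)^b
2Nf = (sigma_a/sigma_f')^(1/b)
2Nf = (131/680)^(1/-0.098)
2Nf = 19876643
Nf = 9.9383e+06


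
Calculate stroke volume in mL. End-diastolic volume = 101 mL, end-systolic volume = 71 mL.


SV = EDV - ESV
SV = 101 - 71
SV = 30 mL


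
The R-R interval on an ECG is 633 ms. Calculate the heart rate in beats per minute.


HR = 60 / RR_interval(s)
RR = 633 ms = 0.633 s
HR = 60 / 0.633 = 94.79 bpm


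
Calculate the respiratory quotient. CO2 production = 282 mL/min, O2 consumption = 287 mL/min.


RQ = VCO2 / VO2
RQ = 282 / 287
RQ = 0.9826


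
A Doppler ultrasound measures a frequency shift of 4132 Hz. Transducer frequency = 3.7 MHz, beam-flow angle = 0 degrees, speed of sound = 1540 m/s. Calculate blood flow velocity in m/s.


v = fd * c / (2 * f0 * cos(theta))
v = 4132 * 1540 / (2 * 3.7000e+06 * cos(0))
v = 0.8599 m/s


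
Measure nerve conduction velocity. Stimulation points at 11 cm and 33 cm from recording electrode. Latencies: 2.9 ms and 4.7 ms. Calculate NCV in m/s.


Distance = (33 - 11) / 100 = 0.22 m
dt = (4.7 - 2.9) / 1000 = 0.0018 s
NCV = dist / dt = 122.2 m/s


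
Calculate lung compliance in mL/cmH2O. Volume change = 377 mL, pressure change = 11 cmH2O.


C = dV / dP
C = 377 / 11
C = 34.27 mL/cmH2O


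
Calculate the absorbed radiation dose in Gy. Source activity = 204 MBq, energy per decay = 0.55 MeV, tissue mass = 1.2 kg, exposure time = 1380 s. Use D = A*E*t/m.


A = 204 MBq = 2.0400e+08 Bq
E = 0.55 MeV = 8.811e-14 J
D = A*E*t/m = 2.0400e+08*8.811e-14*1380/1.2
D = 0.02067 Gy


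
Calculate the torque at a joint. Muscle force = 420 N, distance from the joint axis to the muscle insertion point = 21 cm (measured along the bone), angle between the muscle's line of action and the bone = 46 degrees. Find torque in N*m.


Torque = F * d * sin(theta)   (moment arm = d*sin(theta))
d = 21 cm = 0.21 m
Torque = 420 * 0.21 * sin(46)
Torque = 63.45 N*m


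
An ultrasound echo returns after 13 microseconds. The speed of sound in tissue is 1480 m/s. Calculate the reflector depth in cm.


depth = c * t / 2
t = 13 us = 1.3000e-05 s
depth = 1480 * 1.3000e-05 / 2
depth = 0.00962 m = 0.962 cm


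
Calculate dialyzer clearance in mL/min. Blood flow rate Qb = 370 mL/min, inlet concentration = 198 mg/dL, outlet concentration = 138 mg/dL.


K = Qb * (Cb_in - Cb_out) / Cb_in
K = 370 * (198 - 138) / 198
K = 112.1 mL/min


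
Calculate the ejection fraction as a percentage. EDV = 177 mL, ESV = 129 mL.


SV = EDV - ESV = 177 - 129 = 48 mL
EF = SV/EDV * 100 = 48/177 * 100
EF = 27.12%


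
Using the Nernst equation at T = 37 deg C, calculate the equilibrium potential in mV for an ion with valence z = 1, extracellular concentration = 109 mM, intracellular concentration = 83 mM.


E = (RT/(zF)) * ln(C_out/C_in)
T = 37 + 273.15 = 310.15 K
E = (8.314 * 310.15 / (1 * 96485)) * ln(109/83)
E = 7.283 mV


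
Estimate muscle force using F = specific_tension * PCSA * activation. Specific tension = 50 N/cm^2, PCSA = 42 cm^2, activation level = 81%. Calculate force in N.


F = sigma * PCSA * activation
F = 50 * 42 * 0.81
F = 1701 N


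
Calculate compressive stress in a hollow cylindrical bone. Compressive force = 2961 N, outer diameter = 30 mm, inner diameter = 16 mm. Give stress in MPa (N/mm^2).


A = pi*(r_o^2 - r_i^2)
r_o = 15 mm, r_i = 8 mm
A = 505.796 mm^2
sigma = F/A = 2961 / 505.796
sigma = 5.854 MPa


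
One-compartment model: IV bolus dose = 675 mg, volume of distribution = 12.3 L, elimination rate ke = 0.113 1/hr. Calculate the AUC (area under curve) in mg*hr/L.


C0 = Dose/Vd = 675/12.3 = 54.878 mg/L
AUC = C0/ke = 54.878/0.113
AUC = 485.6 mg*hr/L


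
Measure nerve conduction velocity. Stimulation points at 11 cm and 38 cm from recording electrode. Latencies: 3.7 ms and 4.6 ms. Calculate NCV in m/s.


Distance = (38 - 11) / 100 = 0.27 m
dt = (4.6 - 3.7) / 1000 = 9.0000e-04 s
NCV = dist / dt = 300 m/s


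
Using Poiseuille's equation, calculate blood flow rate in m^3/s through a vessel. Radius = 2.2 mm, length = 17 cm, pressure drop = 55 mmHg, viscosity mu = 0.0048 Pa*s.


Q = pi*r^4*dP / (8*mu*L)
r = 0.0022 m, L = 0.17 m
dP = 55 mmHg = 7332.71 Pa
Q = 8.2666e-05 m^3/s


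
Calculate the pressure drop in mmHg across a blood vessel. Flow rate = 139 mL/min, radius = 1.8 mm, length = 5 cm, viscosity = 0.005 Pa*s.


dP = 8*mu*L*Q / (pi*r^4)
Q = 139 mL/min = 2.31667e-06 m^3/s
dP = 140.493 Pa = 140.493 / 133.322 mmHg = 1.054 mmHg


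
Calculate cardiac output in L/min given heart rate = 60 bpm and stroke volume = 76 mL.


CO = HR * SV
CO = 60 * 76 / 1000
CO = 4.56 L/min


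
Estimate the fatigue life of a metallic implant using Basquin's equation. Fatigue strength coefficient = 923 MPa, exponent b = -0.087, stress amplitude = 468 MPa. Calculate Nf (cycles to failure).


sigma_a = sigma_f' * (2Nf)^b
2Nf = (sigma_a/sigma_f')^(1/b)
2Nf = (468/923)^(1/-0.087)
2Nf = 2456.3888
Nf = 1228


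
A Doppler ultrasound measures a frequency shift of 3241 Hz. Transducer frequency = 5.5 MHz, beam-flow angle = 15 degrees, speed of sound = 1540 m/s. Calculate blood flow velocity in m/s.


v = fd * c / (2 * f0 * cos(theta))
v = 3241 * 1540 / (2 * 5.5000e+06 * cos(15))
v = 0.4697 m/s


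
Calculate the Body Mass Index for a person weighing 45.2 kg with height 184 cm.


BMI = weight / height^2
height = 184 cm = 1.84 m
BMI = 45.2 / 1.84^2
BMI = 13.35 kg/m^2


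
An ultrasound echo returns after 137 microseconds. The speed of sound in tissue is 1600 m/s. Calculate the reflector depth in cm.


depth = c * t / 2
t = 137 us = 1.3700e-04 s
depth = 1600 * 1.3700e-04 / 2
depth = 0.1096 m = 10.96 cm


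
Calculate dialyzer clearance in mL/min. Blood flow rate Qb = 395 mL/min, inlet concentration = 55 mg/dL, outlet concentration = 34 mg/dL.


K = Qb * (Cb_in - Cb_out) / Cb_in
K = 395 * (55 - 34) / 55
K = 150.8 mL/min


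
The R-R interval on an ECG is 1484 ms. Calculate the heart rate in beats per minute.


HR = 60 / RR_interval(s)
RR = 1484 ms = 1.484 s
HR = 60 / 1.484 = 40.43 bpm


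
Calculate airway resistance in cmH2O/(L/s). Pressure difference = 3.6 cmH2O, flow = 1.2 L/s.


R = dP / flow
R = 3.6 / 1.2
R = 3 cmH2O/(L/s)


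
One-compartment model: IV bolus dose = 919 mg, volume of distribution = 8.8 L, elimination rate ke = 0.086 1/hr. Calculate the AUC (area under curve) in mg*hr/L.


C0 = Dose/Vd = 919/8.8 = 104.432 mg/L
AUC = C0/ke = 104.432/0.086
AUC = 1214 mg*hr/L


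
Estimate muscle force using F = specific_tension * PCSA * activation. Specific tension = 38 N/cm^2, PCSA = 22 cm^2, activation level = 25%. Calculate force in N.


F = sigma * PCSA * activation
F = 38 * 22 * 0.25
F = 209 N


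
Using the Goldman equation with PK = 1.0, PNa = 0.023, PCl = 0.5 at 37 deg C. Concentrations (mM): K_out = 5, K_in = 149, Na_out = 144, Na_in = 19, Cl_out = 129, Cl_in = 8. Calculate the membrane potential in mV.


Vm = (RT/F)*ln((PK*Ko + PNa*Nao + PCl*Cli)/(PK*Ki + PNa*Nai + PCl*Clo))
Numer = 12.312, Denom = 213.937
Vm = -76.3 mV


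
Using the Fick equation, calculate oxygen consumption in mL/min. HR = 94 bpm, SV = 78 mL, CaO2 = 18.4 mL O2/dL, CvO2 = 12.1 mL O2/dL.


CO = HR*SV = 94*78/1000 = 7.332 L/min
a-v O2 diff = 18.4 - 12.1 = 6.3 mL/dL
VO2 = CO * (CaO2-CvO2) * 10 dL/L
VO2 = 7.332 * 6.3 * 10
VO2 = 461.9 mL/min


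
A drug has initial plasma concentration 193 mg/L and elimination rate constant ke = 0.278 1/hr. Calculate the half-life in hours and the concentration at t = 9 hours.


t_half = ln(2) / ke = 0.693147 / 0.278 = 2.493 hr
C(t) = C0 * exp(-ke*t) = 193 * exp(-0.278*9)
C(9) = 15.81 mg/L


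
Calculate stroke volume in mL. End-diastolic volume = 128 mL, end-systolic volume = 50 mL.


SV = EDV - ESV
SV = 128 - 50
SV = 78 mL


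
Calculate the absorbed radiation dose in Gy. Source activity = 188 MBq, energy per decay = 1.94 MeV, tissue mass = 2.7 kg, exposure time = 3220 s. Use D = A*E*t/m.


A = 188 MBq = 1.8800e+08 Bq
E = 1.94 MeV = 3.10788e-13 J
D = A*E*t/m = 1.8800e+08*3.10788e-13*3220/2.7
D = 0.06968 Gy


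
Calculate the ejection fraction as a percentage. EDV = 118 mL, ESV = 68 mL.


SV = EDV - ESV = 118 - 68 = 50 mL
EF = SV/EDV * 100 = 50/118 * 100
EF = 42.37%


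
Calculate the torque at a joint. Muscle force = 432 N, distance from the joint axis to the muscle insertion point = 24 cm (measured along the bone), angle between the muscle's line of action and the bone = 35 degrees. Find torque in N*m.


Torque = F * d * sin(theta)   (moment arm = d*sin(theta))
d = 24 cm = 0.24 m
Torque = 432 * 0.24 * sin(35)
Torque = 59.47 N*m


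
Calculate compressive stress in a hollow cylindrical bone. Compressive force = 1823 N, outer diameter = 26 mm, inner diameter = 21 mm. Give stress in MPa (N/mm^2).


A = pi*(r_o^2 - r_i^2)
r_o = 13 mm, r_i = 10.5 mm
A = 184.569 mm^2
sigma = F/A = 1823 / 184.569
sigma = 9.877 MPa


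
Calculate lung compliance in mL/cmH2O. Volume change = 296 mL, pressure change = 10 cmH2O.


C = dV / dP
C = 296 / 10
C = 29.6 mL/cmH2O


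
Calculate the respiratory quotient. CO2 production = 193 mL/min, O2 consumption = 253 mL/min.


RQ = VCO2 / VO2
RQ = 193 / 253
RQ = 0.7628


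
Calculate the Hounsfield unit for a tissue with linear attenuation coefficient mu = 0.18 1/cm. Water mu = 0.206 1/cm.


HU = ((mu_tissue - mu_water) / mu_water) * 1000
HU = ((0.18 - 0.206) / 0.206) * 1000
HU = -126.2


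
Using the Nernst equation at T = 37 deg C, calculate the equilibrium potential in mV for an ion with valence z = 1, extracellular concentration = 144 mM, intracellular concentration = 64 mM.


E = (RT/(zF)) * ln(C_out/C_in)
T = 37 + 273.15 = 310.15 K
E = (8.314 * 310.15 / (1 * 96485)) * ln(144/64)
E = 21.67 mV


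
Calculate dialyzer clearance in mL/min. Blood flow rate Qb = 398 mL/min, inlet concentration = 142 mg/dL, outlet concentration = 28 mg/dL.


K = Qb * (Cb_in - Cb_out) / Cb_in
K = 398 * (142 - 28) / 142
K = 319.5 mL/min


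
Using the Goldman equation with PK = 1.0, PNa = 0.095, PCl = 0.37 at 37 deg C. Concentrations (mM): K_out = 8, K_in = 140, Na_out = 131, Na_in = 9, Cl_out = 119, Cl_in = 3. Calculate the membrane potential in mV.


Vm = (RT/F)*ln((PK*Ko + PNa*Nao + PCl*Cli)/(PK*Ki + PNa*Nai + PCl*Clo))
Numer = 21.555, Denom = 184.885
Vm = -57.44 mV


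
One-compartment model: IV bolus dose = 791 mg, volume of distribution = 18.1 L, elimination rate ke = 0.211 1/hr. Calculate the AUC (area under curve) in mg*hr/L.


C0 = Dose/Vd = 791/18.1 = 43.7017 mg/L
AUC = C0/ke = 43.7017/0.211
AUC = 207.1 mg*hr/L


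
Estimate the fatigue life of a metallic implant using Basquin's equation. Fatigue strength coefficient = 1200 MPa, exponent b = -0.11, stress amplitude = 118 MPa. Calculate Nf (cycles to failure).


sigma_a = sigma_f' * (2Nf)^b
2Nf = (sigma_a/sigma_f')^(1/b)
2Nf = (118/1200)^(1/-0.11)
2Nf = 1.4363683e+09
Nf = 7.1818e+08


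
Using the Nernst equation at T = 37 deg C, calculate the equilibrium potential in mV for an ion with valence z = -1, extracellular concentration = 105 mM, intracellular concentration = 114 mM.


E = (RT/(zF)) * ln(C_out/C_in)
T = 37 + 273.15 = 310.15 K
E = (8.314 * 310.15 / (-1 * 96485)) * ln(105/114)
E = 2.198 mV


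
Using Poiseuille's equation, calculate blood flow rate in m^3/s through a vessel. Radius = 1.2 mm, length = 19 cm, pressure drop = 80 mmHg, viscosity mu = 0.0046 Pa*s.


Q = pi*r^4*dP / (8*mu*L)
r = 0.0012 m, L = 0.19 m
dP = 80 mmHg = 10665.76 Pa
Q = 9.9372e-06 m^3/s
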